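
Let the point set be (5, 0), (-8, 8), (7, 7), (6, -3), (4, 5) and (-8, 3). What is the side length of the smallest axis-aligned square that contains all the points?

The bounding box has width 15 and height 11.
An axis-aligned square enclosing the set must have side ≥ max(width, height).
So the minimum side is max(15, 11) = 15.

15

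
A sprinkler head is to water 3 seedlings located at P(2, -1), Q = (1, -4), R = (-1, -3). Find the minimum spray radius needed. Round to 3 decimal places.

Side lengths²: PQ² = 10, PR² = 13, QR² = 5.
Since PR² = 13 < 10 + 5 = 15, the triangle is acute, so the smallest enclosing circle is the circumcircle.
Circumcentre = (9/14, -31/14), r² = 325/98.
r = √(325/98) ≈ 1.821.

1.821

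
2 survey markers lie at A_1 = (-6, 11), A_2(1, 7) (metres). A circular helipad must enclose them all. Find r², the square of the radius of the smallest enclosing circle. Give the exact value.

The smallest circle enclosing two points has them as diameter endpoints.
Centre = midpoint = (-2.5, 9); r² = |A_1A_2|²/4 = 65/4 = 16.25.

16.25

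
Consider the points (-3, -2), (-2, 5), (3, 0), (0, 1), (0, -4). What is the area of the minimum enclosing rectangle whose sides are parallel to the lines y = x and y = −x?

In coordinates u = x + y, v = x − y the rectangle is axis-aligned; the map (x,y)→(u,v) scales areas by 2.
u-values: -5, 3, 3, 1, -4; range = 3 − (-5) = 8.
v-values: -1, -7, 3, -1, 4; range = 4 − (-7) = 11.
Area = (8 × 11) / 2 = 44.

44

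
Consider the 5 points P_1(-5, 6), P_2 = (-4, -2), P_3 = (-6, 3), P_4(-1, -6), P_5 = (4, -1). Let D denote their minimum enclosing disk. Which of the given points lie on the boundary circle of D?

The minimum enclosing circle of a finite set is fixed by two of the points (as a diameter) or three (as a circumcircle).
The minimum enclosing circle is determined by three boundary points: P_1, P_4, P_5.
Their circumcentre is (-2.25, 0.25) with r² = 40.625.
The farthest remaining point P_3 is at distance² 21.625 ≤ 40.625.
The points at distance exactly r from the centre are P_1, P_4, P_5 — 3 points.

P_1, P_4, P_5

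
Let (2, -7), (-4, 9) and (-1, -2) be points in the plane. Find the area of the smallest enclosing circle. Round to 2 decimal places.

229.34

Call the three points A, B, C in the order given.
Side lengths²: AB² = 292, AC² = 34, BC² = 130.
Since AB² = 292 ≥ 130 + 34 = 164, the angle opposite AB is not acute, so the smallest enclosing circle has AB as diameter.
Centre = midpoint of AB = (-1, 1), r² = 292/4 = 73.
Area = π·r² = π·73 ≈ 229.34.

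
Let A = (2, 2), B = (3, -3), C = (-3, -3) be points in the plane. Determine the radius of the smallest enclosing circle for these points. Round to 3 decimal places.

Side lengths²: AB² = 26, AC² = 50, BC² = 36.
Since AC² = 50 < 36 + 26 = 62, the triangle is acute, so the smallest enclosing circle is the circumcircle.
Circumcentre = (0, -1), r² = 13.
r = √13 ≈ 3.606.

3.606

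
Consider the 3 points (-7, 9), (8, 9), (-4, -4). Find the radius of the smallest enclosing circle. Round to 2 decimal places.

9.08

Call the three points A, B, C in the order given.
Side lengths²: AB² = 225, AC² = 178, BC² = 313.
Since BC² = 313 < 225 + 178 = 403, the triangle is acute, so the smallest enclosing circle is the circumcircle.
Circumcentre = (0.5, 101/26), r² = 27857/338.
r = √(27857/338) ≈ 9.08.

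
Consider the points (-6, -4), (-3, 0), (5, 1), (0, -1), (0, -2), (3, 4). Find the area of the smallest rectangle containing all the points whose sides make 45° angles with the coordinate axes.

59.5

In coordinates u = x + y, v = x − y the rectangle is axis-aligned; the map (x,y)→(u,v) scales areas by 2.
u-values: -10, -3, 6, -1, -2, 7; range = 7 − (-10) = 17.
v-values: -2, -3, 4, 1, 2, -1; range = 4 − (-3) = 7.
Area = (17 × 7) / 2 = 59.5.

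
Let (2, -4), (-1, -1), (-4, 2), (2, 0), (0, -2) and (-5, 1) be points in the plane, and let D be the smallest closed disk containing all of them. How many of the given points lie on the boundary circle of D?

3

The farthest pair is (2, -4)–(-5, 1) with squared distance 74. The circle on this segment as diameter has centre (-1.5, -1.5) and r² = 74/4 = 18.5.
Check (-1, -1): distance² to centre = 0.5 ≤ 18.5, so it lies inside.
All remaining points lie in this disk, and no smaller disk contains both endpoints, so this is the minimum enclosing circle.
The points at distance exactly r from the centre are (2, -4), (-4, 2), (-5, 1) — 3 points.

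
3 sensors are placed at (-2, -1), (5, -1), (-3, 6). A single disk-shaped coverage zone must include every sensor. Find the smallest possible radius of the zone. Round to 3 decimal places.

Call the three points A, B, C in the order given.
Side lengths²: AB² = 49, AC² = 50, BC² = 113.
Since BC² = 113 ≥ 50 + 49 = 99, the angle opposite BC is not acute, so the smallest enclosing circle has BC as diameter.
Centre = midpoint of BC = (1, 2.5), r² = 113/4 = 28.25.
r = √(28.25) ≈ 5.315.

5.315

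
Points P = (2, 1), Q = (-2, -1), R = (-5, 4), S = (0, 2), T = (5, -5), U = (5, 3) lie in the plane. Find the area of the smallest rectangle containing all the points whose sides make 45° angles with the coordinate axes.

In coordinates u = x + y, v = x − y the rectangle is axis-aligned; the map (x,y)→(u,v) scales areas by 2.
u-values: 3, -3, -1, 2, 0, 8; range = 8 − (-3) = 11.
v-values: 1, -1, -9, -2, 10, 2; range = 10 − (-9) = 19.
Area = (11 × 19) / 2 = 104.5.

104.5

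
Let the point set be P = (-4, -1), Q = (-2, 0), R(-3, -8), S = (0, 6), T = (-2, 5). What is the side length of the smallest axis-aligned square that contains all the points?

The bounding box has width 4 and height 14.
An axis-aligned square enclosing the set must have side ≥ max(width, height).
So the minimum side is max(4, 14) = 14.

14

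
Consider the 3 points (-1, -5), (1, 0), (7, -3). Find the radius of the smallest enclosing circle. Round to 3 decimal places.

Call the three points A, B, C in the order given.
Side lengths²: AB² = 29, AC² = 68, BC² = 45.
Since AC² = 68 < 45 + 29 = 74, the triangle is acute, so the smallest enclosing circle is the circumcircle.
Circumcentre = (35/12, -11/3), r² = 2465/144.
r = √(2465/144) ≈ 4.137.

4.137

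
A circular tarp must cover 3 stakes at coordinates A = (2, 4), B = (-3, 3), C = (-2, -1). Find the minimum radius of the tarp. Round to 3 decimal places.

Side lengths²: AB² = 26, AC² = 41, BC² = 17.
Since AC² = 41 < 26 + 17 = 43, the triangle is acute, so the smallest enclosing circle is the circumcircle.
Circumcentre = (-5/42, 67/42), r² = 9061/882.
r = √(9061/882) ≈ 3.205.

3.205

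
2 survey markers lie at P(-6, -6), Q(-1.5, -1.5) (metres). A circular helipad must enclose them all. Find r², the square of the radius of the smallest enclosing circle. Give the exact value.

The smallest circle enclosing two points has them as diameter endpoints.
Centre = midpoint = (-3.75, -3.75); r² = |PQ|²/4 = 40.5/4 = 10.125.

10.125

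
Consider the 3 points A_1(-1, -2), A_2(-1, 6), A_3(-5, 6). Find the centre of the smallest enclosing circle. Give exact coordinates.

(-3, 2)

Side lengths²: A_1A_2² = 64, A_1A_3² = 80, A_2A_3² = 16.
Since A_1A_3² = 80 ≥ 64 + 16 = 80, the angle opposite A_1A_3 is not acute, so the smallest enclosing circle has A_1A_3 as diameter.
Centre = midpoint of A_1A_3 = (-3, 2), r² = 80/4 = 20.
Centre = (-3, 2).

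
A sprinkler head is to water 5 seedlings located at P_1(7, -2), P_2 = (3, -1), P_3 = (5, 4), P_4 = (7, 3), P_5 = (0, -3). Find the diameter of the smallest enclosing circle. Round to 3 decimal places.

A smallest enclosing disk is always determined by at most three of the input points on its boundary.
The farthest pair is P_4–P_5 with squared distance 85. The circle on this segment as diameter has centre (3.5, 0) and r² = 85/4 = 21.25.
Check P_1: distance² to centre = 16.25 ≤ 21.25, so it lies inside.
All remaining points lie in this disk, and no smaller disk contains both endpoints, so this is the minimum enclosing circle.
Diameter = 2r = 2√(21.25) ≈ 9.220.

9.220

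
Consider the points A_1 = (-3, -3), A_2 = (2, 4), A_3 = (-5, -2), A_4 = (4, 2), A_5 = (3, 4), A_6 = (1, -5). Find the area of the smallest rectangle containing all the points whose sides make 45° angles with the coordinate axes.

In coordinates u = x + y, v = x − y the rectangle is axis-aligned; the map (x,y)→(u,v) scales areas by 2.
u-values: -6, 6, -7, 6, 7, -4; range = 7 − (-7) = 14.
v-values: 0, -2, -3, 2, -1, 6; range = 6 − (-3) = 9.
Area = (14 × 9) / 2 = 63.

63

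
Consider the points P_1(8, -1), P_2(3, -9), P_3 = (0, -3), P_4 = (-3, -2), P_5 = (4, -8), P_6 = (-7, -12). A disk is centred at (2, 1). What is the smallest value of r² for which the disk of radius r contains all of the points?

250

The required radius is the distance from (2, 1) to the farthest point.
Squared distances: 40, 101, 20, 34, 85, 250.
Maximum is 250, attained at P_6.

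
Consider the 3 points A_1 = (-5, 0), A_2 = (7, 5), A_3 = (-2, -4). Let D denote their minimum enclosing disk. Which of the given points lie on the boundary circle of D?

Side lengths²: A_1A_2² = 169, A_1A_3² = 25, A_2A_3² = 162.
Since A_1A_2² = 169 < 162 + 25 = 187, the triangle is acute, so the smallest enclosing circle is the circumcircle.
Circumcentre = (19/14, 23/14), r² = 4225/98.
The points at distance exactly r from the centre are A_1, A_2, A_3 — 3 points.

A_1, A_2, A_3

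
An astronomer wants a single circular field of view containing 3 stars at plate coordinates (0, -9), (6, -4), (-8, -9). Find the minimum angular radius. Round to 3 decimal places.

7.433

Call the three points A, B, C in the order given.
Side lengths²: AB² = 61, AC² = 64, BC² = 221.
Since BC² = 221 ≥ 64 + 61 = 125, the angle opposite BC is not acute, so the smallest enclosing circle has BC as diameter.
Centre = midpoint of BC = (-1, -6.5), r² = 221/4 = 55.25.
r = √(55.25) ≈ 7.433.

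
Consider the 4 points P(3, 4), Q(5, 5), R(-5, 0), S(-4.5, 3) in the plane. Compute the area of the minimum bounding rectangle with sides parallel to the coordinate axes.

50

x ranges over [-5, 5], width 10.
y ranges over [0, 5], height 5.
Area = 10 × 5 = 50.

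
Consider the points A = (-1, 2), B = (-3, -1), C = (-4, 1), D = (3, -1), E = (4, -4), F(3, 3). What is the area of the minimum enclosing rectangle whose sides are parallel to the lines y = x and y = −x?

In coordinates u = x + y, v = x − y the rectangle is axis-aligned; the map (x,y)→(u,v) scales areas by 2.
u-values: 1, -4, -3, 2, 0, 6; range = 6 − (-4) = 10.
v-values: -3, -2, -5, 4, 8, 0; range = 8 − (-5) = 13.
Area = (10 × 13) / 2 = 65.

65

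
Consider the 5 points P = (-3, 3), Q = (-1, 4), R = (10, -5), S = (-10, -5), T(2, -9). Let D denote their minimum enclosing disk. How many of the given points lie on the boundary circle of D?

2

The farthest pair is R–S with squared distance 400. The circle on this segment as diameter has centre (0, -5) and r² = 400/4 = 100.
Check P: distance² to centre = 73 ≤ 100, so it lies inside.
All remaining points lie in this disk, and no smaller disk contains both endpoints, so this is the minimum enclosing circle.
The points at distance exactly r from the centre are R, S — 2 points.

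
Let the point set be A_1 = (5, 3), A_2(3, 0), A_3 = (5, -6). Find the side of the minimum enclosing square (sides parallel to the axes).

9

The bounding box has width 2 and height 9.
An axis-aligned square enclosing the set must have side ≥ max(width, height).
So the minimum side is max(2, 9) = 9.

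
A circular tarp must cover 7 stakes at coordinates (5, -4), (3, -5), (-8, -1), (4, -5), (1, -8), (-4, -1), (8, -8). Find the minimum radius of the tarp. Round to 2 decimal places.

The farthest pair is (-8, -1)–(8, -8) with squared distance 305. The circle on this segment as diameter has centre (0, -4.5) and r² = 305/4 = 76.25.
Check (5, -4): distance² to centre = 25.25 ≤ 76.25, so it lies inside.
All remaining points lie in this disk, and no smaller disk contains both endpoints, so this is the minimum enclosing circle.
r = √(76.25) ≈ 8.73.

8.73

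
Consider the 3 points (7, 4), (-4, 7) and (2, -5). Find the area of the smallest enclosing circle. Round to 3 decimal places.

149.900

Call the three points A, B, C in the order given.
Side lengths²: AB² = 130, AC² = 106, BC² = 180.
Since BC² = 180 < 130 + 106 = 236, the triangle is acute, so the smallest enclosing circle is the circumcircle.
Circumcentre = (9/19, 33/19), r² = 17225/361.
Area = π·r² = π·17225/361 ≈ 149.900.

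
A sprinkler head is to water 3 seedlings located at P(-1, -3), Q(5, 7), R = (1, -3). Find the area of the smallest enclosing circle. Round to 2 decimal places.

Side lengths²: PQ² = 136, PR² = 4, QR² = 116.
Since PQ² = 136 ≥ 116 + 4 = 120, the angle opposite PQ is not acute, so the smallest enclosing circle has PQ as diameter.
Centre = midpoint of PQ = (2, 2), r² = 136/4 = 34.
Area = π·r² = π·34 ≈ 106.81.

106.81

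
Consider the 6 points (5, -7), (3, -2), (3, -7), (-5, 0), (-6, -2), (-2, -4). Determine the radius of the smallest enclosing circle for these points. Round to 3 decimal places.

6.107

The minimum enclosing circle is determined by three boundary points: (5, -7), (-5, 0), (-6, -2).
Their circumcentre is (-7/54, -199/54) with r² = 54385/1458.
The farthest remaining point (3, -7) is at distance² 30301/1458 ≤ 54385/1458.
r = √(54385/1458) ≈ 6.107.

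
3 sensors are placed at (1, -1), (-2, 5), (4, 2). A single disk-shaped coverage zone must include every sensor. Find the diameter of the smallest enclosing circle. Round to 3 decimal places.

7.071

Call the three points A, B, C in the order given.
Side lengths²: AB² = 45, AC² = 18, BC² = 45.
Since BC² = 45 < 45 + 18 = 63, the triangle is acute, so the smallest enclosing circle is the circumcircle.
Circumcentre = (0.5, 2.5), r² = 12.5.
Diameter = 2r = 2√(12.5) ≈ 7.071.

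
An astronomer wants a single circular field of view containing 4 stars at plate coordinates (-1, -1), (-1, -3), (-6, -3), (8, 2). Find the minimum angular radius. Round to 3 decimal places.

7.433

The minimum enclosing circle of a finite set is fixed by two of the points (as a diameter) or three (as a circumcircle).
The farthest pair is (-6, -3)–(8, 2) with squared distance 221. The circle on this segment as diameter has centre (1, -0.5) and r² = 221/4 = 55.25.
Check (-1, -1): distance² to centre = 4.25 ≤ 55.25, so it lies inside.
All remaining points lie in this disk, and no smaller disk contains both endpoints, so this is the minimum enclosing circle.
r = √(55.25) ≈ 7.433.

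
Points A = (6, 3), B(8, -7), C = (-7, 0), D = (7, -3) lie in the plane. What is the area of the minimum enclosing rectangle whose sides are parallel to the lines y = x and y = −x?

In coordinates u = x + y, v = x − y the rectangle is axis-aligned; the map (x,y)→(u,v) scales areas by 2.
u-values: 9, 1, -7, 4; range = 9 − (-7) = 16.
v-values: 3, 15, -7, 10; range = 15 − (-7) = 22.
Area = (16 × 22) / 2 = 176.

176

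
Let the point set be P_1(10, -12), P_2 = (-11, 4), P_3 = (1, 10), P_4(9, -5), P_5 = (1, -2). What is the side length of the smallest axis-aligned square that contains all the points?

The bounding box has width 21 and height 22.
An axis-aligned square enclosing the set must have side ≥ max(width, height).
So the minimum side is max(21, 22) = 22.

22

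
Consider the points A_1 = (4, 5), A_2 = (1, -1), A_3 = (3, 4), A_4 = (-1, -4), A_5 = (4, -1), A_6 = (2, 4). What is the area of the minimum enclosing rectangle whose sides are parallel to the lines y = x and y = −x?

In coordinates u = x + y, v = x − y the rectangle is axis-aligned; the map (x,y)→(u,v) scales areas by 2.
u-values: 9, 0, 7, -5, 3, 6; range = 9 − (-5) = 14.
v-values: -1, 2, -1, 3, 5, -2; range = 5 − (-2) = 7.
Area = (14 × 7) / 2 = 49.

49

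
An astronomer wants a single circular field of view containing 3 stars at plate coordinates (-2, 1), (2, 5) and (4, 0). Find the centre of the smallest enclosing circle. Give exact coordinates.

Call the three points A, B, C in the order given.
Side lengths²: AB² = 32, AC² = 37, BC² = 29.
Since AC² = 37 < 32 + 29 = 61, the triangle is acute, so the smallest enclosing circle is the circumcircle.
Circumcentre = (17/14, 25/14), r² = 1073/98.
Centre = (17/14, 25/14).

(17/14, 25/14)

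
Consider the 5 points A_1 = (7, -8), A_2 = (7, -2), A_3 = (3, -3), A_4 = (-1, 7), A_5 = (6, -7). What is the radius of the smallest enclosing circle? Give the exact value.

The minimum enclosing circle of a finite set is fixed by two of the points (as a diameter) or three (as a circumcircle).
The farthest pair is A_1–A_4 with squared distance 289. The circle on this segment as diameter has centre (3, -0.5) and r² = 289/4 = 72.25.
Check A_2: distance² to centre = 18.25 ≤ 72.25, so it lies inside.
All remaining points lie in this disk, and no smaller disk contains both endpoints, so this is the minimum enclosing circle.
r = √(72.25) = 8.5.

8.5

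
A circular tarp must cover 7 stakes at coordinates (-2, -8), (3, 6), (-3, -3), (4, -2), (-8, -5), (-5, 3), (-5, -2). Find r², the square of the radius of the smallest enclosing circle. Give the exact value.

A smallest enclosing disk is always determined by at most three of the input points on its boundary.
The minimum enclosing circle is determined by three boundary points: (-2, -8), (3, 6), (-8, -5).
Their circumcentre is (-11/6, -1/6) with r² = 1105/18.
The farthest remaining point (4, -2) is at distance² 673/18 ≤ 1105/18.

1105/18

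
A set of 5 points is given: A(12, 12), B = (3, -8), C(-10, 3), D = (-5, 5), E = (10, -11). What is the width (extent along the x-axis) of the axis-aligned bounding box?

max x = 12, min x = -10, so width = 22.

22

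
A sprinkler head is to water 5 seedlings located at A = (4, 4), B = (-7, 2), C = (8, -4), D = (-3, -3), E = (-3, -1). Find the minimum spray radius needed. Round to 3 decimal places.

8.078

The minimum enclosing circle of a finite set is fixed by two of the points (as a diameter) or three (as a circumcircle).
The farthest pair is B–C with squared distance 261. The circle on this segment as diameter has centre (0.5, -1) and r² = 261/4 = 65.25.
Check A: distance² to centre = 37.25 ≤ 65.25, so it lies inside.
All remaining points lie in this disk, and no smaller disk contains both endpoints, so this is the minimum enclosing circle.
r = √(65.25) ≈ 8.078.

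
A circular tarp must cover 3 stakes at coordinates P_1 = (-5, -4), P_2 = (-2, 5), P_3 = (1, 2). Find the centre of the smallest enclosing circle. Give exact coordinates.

Side lengths²: P_1P_2² = 90, P_1P_3² = 72, P_2P_3² = 18.
Since P_1P_2² = 90 ≥ 72 + 18 = 90, the angle opposite P_1P_2 is not acute, so the smallest enclosing circle has P_1P_2 as diameter.
Centre = midpoint of P_1P_2 = (-3.5, 0.5), r² = 90/4 = 22.5.
Centre = (-3.5, 0.5).

(-3.5, 0.5)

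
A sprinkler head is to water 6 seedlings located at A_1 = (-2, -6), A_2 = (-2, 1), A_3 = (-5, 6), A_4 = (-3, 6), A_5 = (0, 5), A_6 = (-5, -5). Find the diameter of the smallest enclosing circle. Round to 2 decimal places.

12.37

The farthest pair is A_1–A_3 with squared distance 153. The circle on this segment as diameter has centre (-3.5, 0) and r² = 153/4 = 38.25.
Check A_2: distance² to centre = 3.25 ≤ 38.25, so it lies inside.
All remaining points lie in this disk, and no smaller disk contains both endpoints, so this is the minimum enclosing circle.
Diameter = 2r = 2√(38.25) ≈ 12.37.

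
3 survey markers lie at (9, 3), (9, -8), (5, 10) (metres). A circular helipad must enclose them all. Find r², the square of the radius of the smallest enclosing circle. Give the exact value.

85

Call the three points A, B, C in the order given.
Side lengths²: AB² = 121, AC² = 65, BC² = 340.
Since BC² = 340 ≥ 121 + 65 = 186, the angle opposite BC is not acute, so the smallest enclosing circle has BC as diameter.
Centre = midpoint of BC = (7, 1), r² = 340/4 = 85.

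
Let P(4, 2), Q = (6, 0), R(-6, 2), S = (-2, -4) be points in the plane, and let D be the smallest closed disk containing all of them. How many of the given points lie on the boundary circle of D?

2

The minimum enclosing circle of a finite set is fixed by two of the points (as a diameter) or three (as a circumcircle).
The farthest pair is Q–R with squared distance 148. The circle on this segment as diameter has centre (0, 1) and r² = 148/4 = 37.
Check P: distance² to centre = 17 ≤ 37, so it lies inside.
All remaining points lie in this disk, and no smaller disk contains both endpoints, so this is the minimum enclosing circle.
The points at distance exactly r from the centre are Q, R — 2 points.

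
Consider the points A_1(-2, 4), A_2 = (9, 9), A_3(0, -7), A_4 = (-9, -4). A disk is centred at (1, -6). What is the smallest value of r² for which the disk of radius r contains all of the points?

289

The required radius is the distance from (1, -6) to the farthest point.
Squared distances: 109, 289, 2, 104.
Maximum is 289, attained at A_2.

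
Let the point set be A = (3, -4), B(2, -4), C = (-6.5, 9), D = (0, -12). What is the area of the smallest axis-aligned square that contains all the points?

441

The bounding box has width 9.5 and height 21.
An axis-aligned square enclosing the set must have side ≥ max(width, height).
So the minimum side is max(9.5, 21) = 21.
Area = 21² = 441.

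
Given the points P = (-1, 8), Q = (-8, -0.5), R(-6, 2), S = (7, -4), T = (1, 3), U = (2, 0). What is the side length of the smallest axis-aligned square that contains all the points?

The bounding box has width 15 and height 12.
An axis-aligned square enclosing the set must have side ≥ max(width, height).
So the minimum side is max(15, 12) = 15.

15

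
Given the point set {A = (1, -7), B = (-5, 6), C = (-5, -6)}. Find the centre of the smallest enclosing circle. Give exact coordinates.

Side lengths²: AB² = 205, AC² = 37, BC² = 144.
Since AB² = 205 ≥ 144 + 37 = 181, the angle opposite AB is not acute, so the smallest enclosing circle has AB as diameter.
Centre = midpoint of AB = (-2, -0.5), r² = 205/4 = 51.25.
Centre = (-2, -0.5).

(-2, -0.5)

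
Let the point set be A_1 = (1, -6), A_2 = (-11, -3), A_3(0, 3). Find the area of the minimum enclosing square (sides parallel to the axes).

144

The bounding box has width 12 and height 9.
An axis-aligned square enclosing the set must have side ≥ max(width, height).
So the minimum side is max(12, 9) = 12.
Area = 12² = 144.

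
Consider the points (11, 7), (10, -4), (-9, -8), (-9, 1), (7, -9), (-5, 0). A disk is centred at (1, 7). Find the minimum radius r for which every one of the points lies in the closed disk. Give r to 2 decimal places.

18.03

The required radius is the distance from (1, 7) to the farthest point.
Squared distances: 100, 202, 325, 136, 292, 85.
Maximum is 325, attained at (-9, -8).
r = √325 ≈ 18.03.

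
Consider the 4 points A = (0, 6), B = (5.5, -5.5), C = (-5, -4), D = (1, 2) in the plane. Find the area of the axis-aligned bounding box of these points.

x ranges over [-5, 5.5], width 10.5.
y ranges over [-5.5, 6], height 11.5.
Area = 10.5 × 11.5 = 120.75.

120.75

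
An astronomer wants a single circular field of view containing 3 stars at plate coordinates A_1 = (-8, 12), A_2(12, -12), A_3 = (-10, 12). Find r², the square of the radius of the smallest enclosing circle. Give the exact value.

Side lengths²: A_1A_2² = 976, A_1A_3² = 4, A_2A_3² = 1060.
Since A_2A_3² = 1060 ≥ 976 + 4 = 980, the angle opposite A_2A_3 is not acute, so the smallest enclosing circle has A_2A_3 as diameter.
Centre = midpoint of A_2A_3 = (1, 0), r² = 1060/4 = 265.

265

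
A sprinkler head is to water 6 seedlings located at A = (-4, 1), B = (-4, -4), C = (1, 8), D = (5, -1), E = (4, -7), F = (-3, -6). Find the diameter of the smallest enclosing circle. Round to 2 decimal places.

15.44

By Welzl's lemma the MEC is supported by two points (diametrically opposite) or three points (on a circumcircle).
The minimum enclosing circle is determined by three boundary points: C, E, F.
Their circumcentre is (25/17, 5/17) with r² = 17225/289.
The farthest remaining point B is at distance² 13978/289 ≤ 17225/289.
Diameter = 2r = 2√(17225/289) ≈ 15.44.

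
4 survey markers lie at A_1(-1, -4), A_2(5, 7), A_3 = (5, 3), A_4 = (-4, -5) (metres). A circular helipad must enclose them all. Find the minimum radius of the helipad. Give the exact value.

The minimum enclosing circle of a finite set is fixed by two of the points (as a diameter) or three (as a circumcircle).
The farthest pair is A_2–A_4 with squared distance 225. The circle on this segment as diameter has centre (0.5, 1) and r² = 225/4 = 56.25.
Check A_1: distance² to centre = 27.25 ≤ 56.25, so it lies inside.
All remaining points lie in this disk, and no smaller disk contains both endpoints, so this is the minimum enclosing circle.
r = √(56.25) = 7.5.

7.5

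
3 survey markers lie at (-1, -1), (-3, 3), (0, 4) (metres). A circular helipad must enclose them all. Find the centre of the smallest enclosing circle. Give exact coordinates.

Call the three points A, B, C in the order given.
Side lengths²: AB² = 20, AC² = 26, BC² = 10.
Since AC² = 26 < 20 + 10 = 30, the triangle is acute, so the smallest enclosing circle is the circumcircle.
Circumcentre = (-6/7, 11/7), r² = 325/49.
Centre = (-6/7, 11/7).

(-6/7, 11/7)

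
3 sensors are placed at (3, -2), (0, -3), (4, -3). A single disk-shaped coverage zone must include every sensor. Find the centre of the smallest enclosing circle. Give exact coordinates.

(2, -3)

Call the three points A, B, C in the order given.
Side lengths²: AB² = 10, AC² = 2, BC² = 16.
Since BC² = 16 ≥ 10 + 2 = 12, the angle opposite BC is not acute, so the smallest enclosing circle has BC as diameter.
Centre = midpoint of BC = (2, -3), r² = 16/4 = 4.
Centre = (2, -3).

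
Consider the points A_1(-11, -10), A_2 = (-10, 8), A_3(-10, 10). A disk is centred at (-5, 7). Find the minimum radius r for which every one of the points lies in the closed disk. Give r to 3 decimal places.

18.028

The required radius is the distance from (-5, 7) to the farthest point.
Squared distances: 325, 26, 34.
Maximum is 325, attained at A_1.
r = √325 ≈ 18.028.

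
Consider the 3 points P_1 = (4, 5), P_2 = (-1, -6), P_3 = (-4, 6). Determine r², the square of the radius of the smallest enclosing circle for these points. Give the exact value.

Side lengths²: P_1P_2² = 146, P_1P_3² = 65, P_2P_3² = 153.
Since P_2P_3² = 153 < 146 + 65 = 211, the triangle is acute, so the smallest enclosing circle is the circumcircle.
Circumcentre = (-39/62, 29/62), r² = 80665/1922.

80665/1922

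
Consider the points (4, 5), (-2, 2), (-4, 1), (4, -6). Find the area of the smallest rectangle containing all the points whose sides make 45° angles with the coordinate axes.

In coordinates u = x + y, v = x − y the rectangle is axis-aligned; the map (x,y)→(u,v) scales areas by 2.
u-values: 9, 0, -3, -2; range = 9 − (-3) = 12.
v-values: -1, -4, -5, 10; range = 10 − (-5) = 15.
Area = (12 × 15) / 2 = 90.

90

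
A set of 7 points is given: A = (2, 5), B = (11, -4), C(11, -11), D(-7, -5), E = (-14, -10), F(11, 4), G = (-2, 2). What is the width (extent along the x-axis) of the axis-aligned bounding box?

25

max x = 11, min x = -14, so width = 25.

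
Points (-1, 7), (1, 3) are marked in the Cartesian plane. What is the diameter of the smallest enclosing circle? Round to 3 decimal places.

The smallest circle enclosing two points has them as diameter endpoints.
Centre = midpoint = (0, 5); r² = |(-1, 7)−(1, 3)|²/4 = 20/4 = 5.
Diameter = 2r = 2√5 ≈ 4.472.

4.472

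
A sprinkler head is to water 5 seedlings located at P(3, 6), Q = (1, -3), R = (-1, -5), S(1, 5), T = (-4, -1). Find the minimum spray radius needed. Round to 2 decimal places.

A smallest enclosing disk is always determined by at most three of the input points on its boundary.
The farthest pair is P–R with squared distance 137. The circle on this segment as diameter has centre (1, 0.5) and r² = 137/4 = 34.25.
Check Q: distance² to centre = 12.25 ≤ 34.25, so it lies inside.
All remaining points lie in this disk, and no smaller disk contains both endpoints, so this is the minimum enclosing circle.
r = √(34.25) ≈ 5.85.

5.85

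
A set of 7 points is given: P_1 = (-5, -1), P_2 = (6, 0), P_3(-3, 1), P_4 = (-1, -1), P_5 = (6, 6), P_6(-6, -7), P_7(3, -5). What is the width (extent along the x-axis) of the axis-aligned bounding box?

12

max x = 6, min x = -6, so width = 12.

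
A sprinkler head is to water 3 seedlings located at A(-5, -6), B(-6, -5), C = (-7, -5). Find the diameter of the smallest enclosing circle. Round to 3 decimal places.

Side lengths²: AB² = 2, AC² = 5, BC² = 1.
Since AC² = 5 ≥ 2 + 1 = 3, the angle opposite AC is not acute, so the smallest enclosing circle has AC as diameter.
Centre = midpoint of AC = (-6, -5.5), r² = 5/4 = 1.25.
Diameter = 2r = 2√(1.25) ≈ 2.236.

2.236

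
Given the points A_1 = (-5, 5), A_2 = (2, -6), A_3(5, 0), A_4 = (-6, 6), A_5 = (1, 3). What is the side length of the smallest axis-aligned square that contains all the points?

The bounding box has width 11 and height 12.
An axis-aligned square enclosing the set must have side ≥ max(width, height).
So the minimum side is max(11, 12) = 12.

12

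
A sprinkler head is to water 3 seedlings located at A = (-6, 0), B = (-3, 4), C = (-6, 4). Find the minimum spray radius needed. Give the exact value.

Side lengths²: AB² = 25, AC² = 16, BC² = 9.
Since AB² = 25 ≥ 16 + 9 = 25, the angle opposite AB is not acute, so the smallest enclosing circle has AB as diameter.
Centre = midpoint of AB = (-4.5, 2), r² = 25/4 = 6.25.
r = √(6.25) = 2.5.

2.5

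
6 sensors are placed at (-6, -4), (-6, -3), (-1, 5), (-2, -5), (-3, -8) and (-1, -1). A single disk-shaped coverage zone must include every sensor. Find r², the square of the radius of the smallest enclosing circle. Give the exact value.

43.25

A smallest enclosing disk is always determined by at most three of the input points on its boundary.
The farthest pair is (-1, 5)–(-3, -8) with squared distance 173. The circle on this segment as diameter has centre (-2, -1.5) and r² = 173/4 = 43.25.
Check (-6, -4): distance² to centre = 22.25 ≤ 43.25, so it lies inside.
All remaining points lie in this disk, and no smaller disk contains both endpoints, so this is the minimum enclosing circle.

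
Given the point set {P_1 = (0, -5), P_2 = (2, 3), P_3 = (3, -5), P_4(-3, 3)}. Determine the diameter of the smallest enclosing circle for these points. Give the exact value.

A smallest enclosing disk is always determined by at most three of the input points on its boundary.
The farthest pair is P_3–P_4 with squared distance 100. The circle on this segment as diameter has centre (0, -1) and r² = 100/4 = 25.
Check P_1: distance² to centre = 16 ≤ 25, so it lies inside.
All remaining points lie in this disk, and no smaller disk contains both endpoints, so this is the minimum enclosing circle.
Diameter = 2r = 2√25 = 10.

10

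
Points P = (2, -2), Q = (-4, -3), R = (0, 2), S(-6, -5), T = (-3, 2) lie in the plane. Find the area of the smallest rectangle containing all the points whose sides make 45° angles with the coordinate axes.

58.5

In coordinates u = x + y, v = x − y the rectangle is axis-aligned; the map (x,y)→(u,v) scales areas by 2.
u-values: 0, -7, 2, -11, -1; range = 2 − (-11) = 13.
v-values: 4, -1, -2, -1, -5; range = 4 − (-5) = 9.
Area = (13 × 9) / 2 = 58.5.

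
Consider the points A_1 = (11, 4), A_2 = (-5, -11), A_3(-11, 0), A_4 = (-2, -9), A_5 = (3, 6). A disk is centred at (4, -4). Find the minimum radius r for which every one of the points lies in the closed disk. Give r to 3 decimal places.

15.524

The required radius is the distance from (4, -4) to the farthest point.
Squared distances: 113, 130, 241, 61, 101.
Maximum is 241, attained at A_3.
r = √241 ≈ 15.524.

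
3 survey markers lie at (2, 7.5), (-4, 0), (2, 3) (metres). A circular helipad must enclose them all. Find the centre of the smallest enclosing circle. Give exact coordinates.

(-1, 3.75)

Call the three points A, B, C in the order given.
Side lengths²: AB² = 92.25, AC² = 20.25, BC² = 45.
Since AB² = 92.25 ≥ 45 + 20.25 = 65.25, the angle opposite AB is not acute, so the smallest enclosing circle has AB as diameter.
Centre = midpoint of AB = (-1, 3.75), r² = 92.25/4 = 23.0625.
Centre = (-1, 3.75).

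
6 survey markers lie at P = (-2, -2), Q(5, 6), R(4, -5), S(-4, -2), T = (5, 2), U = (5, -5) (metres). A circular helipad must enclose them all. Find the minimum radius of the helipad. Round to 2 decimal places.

6.35

The minimum enclosing circle is determined by three boundary points: Q, S, U.
Their circumcentre is (11/6, 0.5) with r² = 725/18.
The farthest remaining point R is at distance² 629/18 ≤ 725/18.
r = √(725/18) ≈ 6.35.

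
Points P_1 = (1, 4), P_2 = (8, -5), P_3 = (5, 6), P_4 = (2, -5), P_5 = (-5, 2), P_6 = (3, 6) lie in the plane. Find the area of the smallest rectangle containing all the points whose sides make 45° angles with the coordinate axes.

140

In coordinates u = x + y, v = x − y the rectangle is axis-aligned; the map (x,y)→(u,v) scales areas by 2.
u-values: 5, 3, 11, -3, -3, 9; range = 11 − (-3) = 14.
v-values: -3, 13, -1, 7, -7, -3; range = 13 − (-7) = 20.
Area = (14 × 20) / 2 = 140.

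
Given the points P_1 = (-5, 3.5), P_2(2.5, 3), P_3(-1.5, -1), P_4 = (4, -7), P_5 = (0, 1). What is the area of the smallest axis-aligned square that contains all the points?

The bounding box has width 9 and height 10.5.
An axis-aligned square enclosing the set must have side ≥ max(width, height).
So the minimum side is max(9, 10.5) = 10.5.
Area = 10.5² = 110.25.

110.25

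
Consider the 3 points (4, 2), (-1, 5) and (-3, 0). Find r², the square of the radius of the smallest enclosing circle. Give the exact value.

Call the three points A, B, C in the order given.
Side lengths²: AB² = 34, AC² = 53, BC² = 29.
Since AC² = 53 < 34 + 29 = 63, the triangle is acute, so the smallest enclosing circle is the circumcircle.
Circumcentre = (21/62, 97/62), r² = 26129/1922.

26129/1922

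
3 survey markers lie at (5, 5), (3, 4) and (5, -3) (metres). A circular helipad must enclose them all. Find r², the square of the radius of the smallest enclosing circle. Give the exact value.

Call the three points A, B, C in the order given.
Side lengths²: AB² = 5, AC² = 64, BC² = 53.
Since AC² = 64 ≥ 53 + 5 = 58, the angle opposite AC is not acute, so the smallest enclosing circle has AC as diameter.
Centre = midpoint of AC = (5, 1), r² = 64/4 = 16.

16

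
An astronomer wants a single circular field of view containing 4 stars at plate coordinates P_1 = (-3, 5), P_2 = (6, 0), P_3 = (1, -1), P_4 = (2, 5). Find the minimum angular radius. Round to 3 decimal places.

5.148

By Welzl's lemma the MEC is supported by two points (diametrically opposite) or three points (on a circumcircle).
The farthest pair is P_1–P_2 with squared distance 106. The circle on this segment as diameter has centre (1.5, 2.5) and r² = 106/4 = 26.5.
Check P_3: distance² to centre = 12.5 ≤ 26.5, so it lies inside.
All remaining points lie in this disk, and no smaller disk contains both endpoints, so this is the minimum enclosing circle.
r = √(26.5) ≈ 5.148.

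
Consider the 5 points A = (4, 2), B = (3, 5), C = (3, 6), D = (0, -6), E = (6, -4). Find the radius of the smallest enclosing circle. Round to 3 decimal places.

A smallest enclosing disk is always determined by at most three of the input points on its boundary.
The farthest pair is C–D with squared distance 153. The circle on this segment as diameter has centre (1.5, 0) and r² = 153/4 = 38.25.
Check A: distance² to centre = 10.25 ≤ 38.25, so it lies inside.
All remaining points lie in this disk, and no smaller disk contains both endpoints, so this is the minimum enclosing circle.
r = √(38.25) ≈ 6.185.

6.185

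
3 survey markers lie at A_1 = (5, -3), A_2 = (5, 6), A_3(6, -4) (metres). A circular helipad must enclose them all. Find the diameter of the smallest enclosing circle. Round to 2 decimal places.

Side lengths²: A_1A_2² = 81, A_1A_3² = 2, A_2A_3² = 101.
Since A_2A_3² = 101 ≥ 81 + 2 = 83, the angle opposite A_2A_3 is not acute, so the smallest enclosing circle has A_2A_3 as diameter.
Centre = midpoint of A_2A_3 = (5.5, 1), r² = 101/4 = 25.25.
Diameter = 2r = 2√(25.25) ≈ 10.05.

10.05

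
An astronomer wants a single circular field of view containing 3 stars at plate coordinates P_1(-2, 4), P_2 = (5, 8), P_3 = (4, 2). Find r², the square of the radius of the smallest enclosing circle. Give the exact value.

12025/722

Side lengths²: P_1P_2² = 65, P_1P_3² = 40, P_2P_3² = 37.
Since P_1P_2² = 65 < 40 + 37 = 77, the triangle is acute, so the smallest enclosing circle is the circumcircle.
Circumcentre = (69/38, 207/38), r² = 12025/722.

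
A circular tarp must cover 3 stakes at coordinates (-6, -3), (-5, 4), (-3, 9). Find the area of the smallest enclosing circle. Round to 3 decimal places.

Call the three points A, B, C in the order given.
Side lengths²: AB² = 50, AC² = 153, BC² = 29.
Since AC² = 153 ≥ 50 + 29 = 79, the angle opposite AC is not acute, so the smallest enclosing circle has AC as diameter.
Centre = midpoint of AC = (-4.5, 3), r² = 153/4 = 38.25.
Area = π·r² = π·38.25 ≈ 120.166.

120.166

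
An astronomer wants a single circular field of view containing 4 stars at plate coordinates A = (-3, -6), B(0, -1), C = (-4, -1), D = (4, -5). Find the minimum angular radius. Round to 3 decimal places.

4.472

By Welzl's lemma the MEC is supported by two points (diametrically opposite) or three points (on a circumcircle).
The farthest pair is C–D with squared distance 80. The circle on this segment as diameter has centre (0, -3) and r² = 80/4 = 20.
Check A: distance² to centre = 18 ≤ 20, so it lies inside.
All remaining points lie in this disk, and no smaller disk contains both endpoints, so this is the minimum enclosing circle.
r = √20 ≈ 4.472.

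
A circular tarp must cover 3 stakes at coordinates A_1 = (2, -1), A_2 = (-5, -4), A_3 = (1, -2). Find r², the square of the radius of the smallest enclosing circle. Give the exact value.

Side lengths²: A_1A_2² = 58, A_1A_3² = 2, A_2A_3² = 40.
Since A_1A_2² = 58 ≥ 40 + 2 = 42, the angle opposite A_1A_2 is not acute, so the smallest enclosing circle has A_1A_2 as diameter.
Centre = midpoint of A_1A_2 = (-1.5, -2.5), r² = 58/4 = 14.5.

14.5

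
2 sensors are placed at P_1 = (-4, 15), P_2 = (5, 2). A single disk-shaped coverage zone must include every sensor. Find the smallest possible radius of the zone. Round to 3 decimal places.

7.906

The smallest circle enclosing two points has them as diameter endpoints.
Centre = midpoint = (0.5, 8.5); r² = |P_1P_2|²/4 = 250/4 = 62.5.
r = √(62.5) ≈ 7.906.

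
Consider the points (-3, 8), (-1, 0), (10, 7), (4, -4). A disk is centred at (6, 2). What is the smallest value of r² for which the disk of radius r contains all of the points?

117

The required radius is the distance from (6, 2) to the farthest point.
Squared distances: 117, 53, 41, 40.
Maximum is 117, attained at (-3, 8).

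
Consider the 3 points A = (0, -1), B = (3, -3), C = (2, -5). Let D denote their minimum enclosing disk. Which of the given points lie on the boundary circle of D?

Side lengths²: AB² = 13, AC² = 20, BC² = 5.
Since AC² = 20 ≥ 13 + 5 = 18, the angle opposite AC is not acute, so the smallest enclosing circle has AC as diameter.
Centre = midpoint of AC = (1, -3), r² = 20/4 = 5.
The points at distance exactly r from the centre are A, C — 2 points.

A, C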